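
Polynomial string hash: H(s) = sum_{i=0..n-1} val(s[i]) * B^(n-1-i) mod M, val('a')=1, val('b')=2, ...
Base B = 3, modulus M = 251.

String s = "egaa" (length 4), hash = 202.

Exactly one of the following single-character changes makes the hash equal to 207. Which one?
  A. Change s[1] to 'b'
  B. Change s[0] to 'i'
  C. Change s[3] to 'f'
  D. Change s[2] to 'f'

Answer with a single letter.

Option A: s[1]='g'->'b', delta=(2-7)*3^2 mod 251 = 206, hash=202+206 mod 251 = 157
Option B: s[0]='e'->'i', delta=(9-5)*3^3 mod 251 = 108, hash=202+108 mod 251 = 59
Option C: s[3]='a'->'f', delta=(6-1)*3^0 mod 251 = 5, hash=202+5 mod 251 = 207 <-- target
Option D: s[2]='a'->'f', delta=(6-1)*3^1 mod 251 = 15, hash=202+15 mod 251 = 217

Answer: C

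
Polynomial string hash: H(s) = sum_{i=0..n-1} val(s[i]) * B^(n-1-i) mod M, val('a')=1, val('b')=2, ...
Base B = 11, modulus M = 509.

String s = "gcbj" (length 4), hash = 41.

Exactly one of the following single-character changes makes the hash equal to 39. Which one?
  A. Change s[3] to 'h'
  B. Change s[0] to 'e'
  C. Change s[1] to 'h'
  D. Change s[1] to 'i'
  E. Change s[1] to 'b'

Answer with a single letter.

Option A: s[3]='j'->'h', delta=(8-10)*11^0 mod 509 = 507, hash=41+507 mod 509 = 39 <-- target
Option B: s[0]='g'->'e', delta=(5-7)*11^3 mod 509 = 392, hash=41+392 mod 509 = 433
Option C: s[1]='c'->'h', delta=(8-3)*11^2 mod 509 = 96, hash=41+96 mod 509 = 137
Option D: s[1]='c'->'i', delta=(9-3)*11^2 mod 509 = 217, hash=41+217 mod 509 = 258
Option E: s[1]='c'->'b', delta=(2-3)*11^2 mod 509 = 388, hash=41+388 mod 509 = 429

Answer: A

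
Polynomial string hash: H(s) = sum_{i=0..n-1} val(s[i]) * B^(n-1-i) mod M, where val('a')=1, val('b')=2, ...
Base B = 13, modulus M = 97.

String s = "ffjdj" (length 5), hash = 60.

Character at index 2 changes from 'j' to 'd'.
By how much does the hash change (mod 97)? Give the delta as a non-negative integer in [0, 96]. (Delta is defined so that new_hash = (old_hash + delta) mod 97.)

Delta formula: (val(new) - val(old)) * B^(n-1-k) mod M
  val('d') - val('j') = 4 - 10 = -6
  B^(n-1-k) = 13^2 mod 97 = 72
  Delta = -6 * 72 mod 97 = 53

Answer: 53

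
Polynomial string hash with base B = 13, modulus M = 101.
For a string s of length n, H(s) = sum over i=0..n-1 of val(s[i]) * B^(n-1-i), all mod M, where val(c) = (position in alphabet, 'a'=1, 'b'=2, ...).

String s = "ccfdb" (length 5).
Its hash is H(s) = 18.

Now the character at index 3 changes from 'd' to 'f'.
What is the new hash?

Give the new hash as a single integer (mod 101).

Answer: 44

Derivation:
val('d') = 4, val('f') = 6
Position k = 3, exponent = n-1-k = 1
B^1 mod M = 13^1 mod 101 = 13
Delta = (6 - 4) * 13 mod 101 = 26
New hash = (18 + 26) mod 101 = 44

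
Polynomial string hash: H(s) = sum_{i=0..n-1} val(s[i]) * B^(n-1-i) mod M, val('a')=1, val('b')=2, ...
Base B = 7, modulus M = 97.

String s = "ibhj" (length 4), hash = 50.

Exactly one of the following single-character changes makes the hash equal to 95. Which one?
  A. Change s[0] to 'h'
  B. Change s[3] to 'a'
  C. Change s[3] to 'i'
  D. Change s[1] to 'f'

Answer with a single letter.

Option A: s[0]='i'->'h', delta=(8-9)*7^3 mod 97 = 45, hash=50+45 mod 97 = 95 <-- target
Option B: s[3]='j'->'a', delta=(1-10)*7^0 mod 97 = 88, hash=50+88 mod 97 = 41
Option C: s[3]='j'->'i', delta=(9-10)*7^0 mod 97 = 96, hash=50+96 mod 97 = 49
Option D: s[1]='b'->'f', delta=(6-2)*7^2 mod 97 = 2, hash=50+2 mod 97 = 52

Answer: A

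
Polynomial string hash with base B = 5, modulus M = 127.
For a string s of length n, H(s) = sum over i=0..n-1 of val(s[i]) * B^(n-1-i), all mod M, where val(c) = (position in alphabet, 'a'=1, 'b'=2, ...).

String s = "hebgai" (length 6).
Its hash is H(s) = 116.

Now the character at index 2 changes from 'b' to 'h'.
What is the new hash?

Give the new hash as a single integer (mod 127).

Answer: 104

Derivation:
val('b') = 2, val('h') = 8
Position k = 2, exponent = n-1-k = 3
B^3 mod M = 5^3 mod 127 = 125
Delta = (8 - 2) * 125 mod 127 = 115
New hash = (116 + 115) mod 127 = 104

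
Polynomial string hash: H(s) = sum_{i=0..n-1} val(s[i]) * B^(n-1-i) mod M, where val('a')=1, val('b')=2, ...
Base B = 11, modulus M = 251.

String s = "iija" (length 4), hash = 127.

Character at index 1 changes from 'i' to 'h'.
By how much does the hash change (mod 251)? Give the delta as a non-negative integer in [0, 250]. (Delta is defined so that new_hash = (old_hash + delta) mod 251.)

Answer: 130

Derivation:
Delta formula: (val(new) - val(old)) * B^(n-1-k) mod M
  val('h') - val('i') = 8 - 9 = -1
  B^(n-1-k) = 11^2 mod 251 = 121
  Delta = -1 * 121 mod 251 = 130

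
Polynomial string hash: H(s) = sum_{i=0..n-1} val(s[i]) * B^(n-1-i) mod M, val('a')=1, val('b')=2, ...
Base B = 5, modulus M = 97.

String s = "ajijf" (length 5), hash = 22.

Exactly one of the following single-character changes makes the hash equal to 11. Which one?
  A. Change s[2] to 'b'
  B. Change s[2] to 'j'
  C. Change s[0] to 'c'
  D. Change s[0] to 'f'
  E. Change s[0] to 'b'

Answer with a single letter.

Option A: s[2]='i'->'b', delta=(2-9)*5^2 mod 97 = 19, hash=22+19 mod 97 = 41
Option B: s[2]='i'->'j', delta=(10-9)*5^2 mod 97 = 25, hash=22+25 mod 97 = 47
Option C: s[0]='a'->'c', delta=(3-1)*5^4 mod 97 = 86, hash=22+86 mod 97 = 11 <-- target
Option D: s[0]='a'->'f', delta=(6-1)*5^4 mod 97 = 21, hash=22+21 mod 97 = 43
Option E: s[0]='a'->'b', delta=(2-1)*5^4 mod 97 = 43, hash=22+43 mod 97 = 65

Answer: C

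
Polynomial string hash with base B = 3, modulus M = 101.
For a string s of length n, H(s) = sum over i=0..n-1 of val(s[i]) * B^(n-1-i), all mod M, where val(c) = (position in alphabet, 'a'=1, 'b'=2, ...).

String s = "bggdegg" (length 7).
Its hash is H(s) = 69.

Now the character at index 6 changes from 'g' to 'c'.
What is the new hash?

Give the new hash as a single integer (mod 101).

Answer: 65

Derivation:
val('g') = 7, val('c') = 3
Position k = 6, exponent = n-1-k = 0
B^0 mod M = 3^0 mod 101 = 1
Delta = (3 - 7) * 1 mod 101 = 97
New hash = (69 + 97) mod 101 = 65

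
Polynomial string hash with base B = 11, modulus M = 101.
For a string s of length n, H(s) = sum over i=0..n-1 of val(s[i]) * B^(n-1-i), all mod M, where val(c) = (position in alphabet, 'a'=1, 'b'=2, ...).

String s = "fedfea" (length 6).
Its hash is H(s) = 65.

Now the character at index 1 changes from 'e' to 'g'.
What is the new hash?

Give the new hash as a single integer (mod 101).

val('e') = 5, val('g') = 7
Position k = 1, exponent = n-1-k = 4
B^4 mod M = 11^4 mod 101 = 97
Delta = (7 - 5) * 97 mod 101 = 93
New hash = (65 + 93) mod 101 = 57

Answer: 57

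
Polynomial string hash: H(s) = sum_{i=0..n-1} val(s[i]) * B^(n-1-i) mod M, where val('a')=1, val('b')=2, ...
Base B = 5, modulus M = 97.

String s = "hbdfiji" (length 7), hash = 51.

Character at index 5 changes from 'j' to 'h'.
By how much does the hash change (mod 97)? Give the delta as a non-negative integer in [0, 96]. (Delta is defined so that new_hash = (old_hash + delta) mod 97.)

Answer: 87

Derivation:
Delta formula: (val(new) - val(old)) * B^(n-1-k) mod M
  val('h') - val('j') = 8 - 10 = -2
  B^(n-1-k) = 5^1 mod 97 = 5
  Delta = -2 * 5 mod 97 = 87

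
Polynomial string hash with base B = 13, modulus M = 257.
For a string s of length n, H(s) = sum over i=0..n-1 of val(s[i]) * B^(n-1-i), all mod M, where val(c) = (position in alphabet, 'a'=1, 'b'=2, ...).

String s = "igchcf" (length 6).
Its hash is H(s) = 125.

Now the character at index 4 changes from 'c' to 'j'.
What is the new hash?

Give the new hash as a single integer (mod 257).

Answer: 216

Derivation:
val('c') = 3, val('j') = 10
Position k = 4, exponent = n-1-k = 1
B^1 mod M = 13^1 mod 257 = 13
Delta = (10 - 3) * 13 mod 257 = 91
New hash = (125 + 91) mod 257 = 216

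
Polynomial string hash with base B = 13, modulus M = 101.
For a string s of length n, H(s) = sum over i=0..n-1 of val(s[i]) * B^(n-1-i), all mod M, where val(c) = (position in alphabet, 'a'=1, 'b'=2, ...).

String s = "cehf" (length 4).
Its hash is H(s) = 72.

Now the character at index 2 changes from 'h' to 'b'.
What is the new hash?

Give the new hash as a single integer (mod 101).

val('h') = 8, val('b') = 2
Position k = 2, exponent = n-1-k = 1
B^1 mod M = 13^1 mod 101 = 13
Delta = (2 - 8) * 13 mod 101 = 23
New hash = (72 + 23) mod 101 = 95

Answer: 95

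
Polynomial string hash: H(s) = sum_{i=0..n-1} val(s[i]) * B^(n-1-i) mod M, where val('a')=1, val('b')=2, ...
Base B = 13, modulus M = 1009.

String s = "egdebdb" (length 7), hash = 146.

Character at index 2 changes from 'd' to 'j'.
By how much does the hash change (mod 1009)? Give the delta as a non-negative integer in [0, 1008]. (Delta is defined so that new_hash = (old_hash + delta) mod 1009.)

Delta formula: (val(new) - val(old)) * B^(n-1-k) mod M
  val('j') - val('d') = 10 - 4 = 6
  B^(n-1-k) = 13^4 mod 1009 = 309
  Delta = 6 * 309 mod 1009 = 845

Answer: 845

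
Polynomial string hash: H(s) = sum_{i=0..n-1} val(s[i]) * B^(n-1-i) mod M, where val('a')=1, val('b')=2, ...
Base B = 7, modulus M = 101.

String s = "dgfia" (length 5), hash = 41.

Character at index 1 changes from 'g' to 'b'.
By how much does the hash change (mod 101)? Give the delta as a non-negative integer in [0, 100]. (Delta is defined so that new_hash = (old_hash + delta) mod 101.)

Delta formula: (val(new) - val(old)) * B^(n-1-k) mod M
  val('b') - val('g') = 2 - 7 = -5
  B^(n-1-k) = 7^3 mod 101 = 40
  Delta = -5 * 40 mod 101 = 2

Answer: 2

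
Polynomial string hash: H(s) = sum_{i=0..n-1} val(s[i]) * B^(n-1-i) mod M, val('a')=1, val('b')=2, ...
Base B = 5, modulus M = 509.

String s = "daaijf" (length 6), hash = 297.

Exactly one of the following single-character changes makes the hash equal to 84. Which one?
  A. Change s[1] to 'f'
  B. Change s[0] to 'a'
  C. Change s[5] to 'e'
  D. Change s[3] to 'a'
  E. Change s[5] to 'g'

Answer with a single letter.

Answer: B

Derivation:
Option A: s[1]='a'->'f', delta=(6-1)*5^4 mod 509 = 71, hash=297+71 mod 509 = 368
Option B: s[0]='d'->'a', delta=(1-4)*5^5 mod 509 = 296, hash=297+296 mod 509 = 84 <-- target
Option C: s[5]='f'->'e', delta=(5-6)*5^0 mod 509 = 508, hash=297+508 mod 509 = 296
Option D: s[3]='i'->'a', delta=(1-9)*5^2 mod 509 = 309, hash=297+309 mod 509 = 97
Option E: s[5]='f'->'g', delta=(7-6)*5^0 mod 509 = 1, hash=297+1 mod 509 = 298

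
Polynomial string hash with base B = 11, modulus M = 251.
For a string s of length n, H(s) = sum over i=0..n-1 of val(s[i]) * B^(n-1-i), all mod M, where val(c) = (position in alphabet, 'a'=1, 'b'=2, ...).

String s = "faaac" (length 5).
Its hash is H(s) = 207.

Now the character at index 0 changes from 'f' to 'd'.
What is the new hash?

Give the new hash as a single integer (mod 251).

val('f') = 6, val('d') = 4
Position k = 0, exponent = n-1-k = 4
B^4 mod M = 11^4 mod 251 = 83
Delta = (4 - 6) * 83 mod 251 = 85
New hash = (207 + 85) mod 251 = 41

Answer: 41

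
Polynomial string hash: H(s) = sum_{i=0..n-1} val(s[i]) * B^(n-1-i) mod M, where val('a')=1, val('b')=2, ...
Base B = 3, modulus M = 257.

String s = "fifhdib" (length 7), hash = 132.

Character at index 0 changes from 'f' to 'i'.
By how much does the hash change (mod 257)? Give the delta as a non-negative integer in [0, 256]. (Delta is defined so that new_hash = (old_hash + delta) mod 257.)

Delta formula: (val(new) - val(old)) * B^(n-1-k) mod M
  val('i') - val('f') = 9 - 6 = 3
  B^(n-1-k) = 3^6 mod 257 = 215
  Delta = 3 * 215 mod 257 = 131

Answer: 131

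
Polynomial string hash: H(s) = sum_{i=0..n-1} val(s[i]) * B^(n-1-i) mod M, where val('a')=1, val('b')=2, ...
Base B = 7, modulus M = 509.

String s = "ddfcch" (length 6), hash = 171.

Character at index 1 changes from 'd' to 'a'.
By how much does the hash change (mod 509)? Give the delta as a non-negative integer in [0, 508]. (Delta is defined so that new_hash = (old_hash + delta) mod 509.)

Answer: 432

Derivation:
Delta formula: (val(new) - val(old)) * B^(n-1-k) mod M
  val('a') - val('d') = 1 - 4 = -3
  B^(n-1-k) = 7^4 mod 509 = 365
  Delta = -3 * 365 mod 509 = 432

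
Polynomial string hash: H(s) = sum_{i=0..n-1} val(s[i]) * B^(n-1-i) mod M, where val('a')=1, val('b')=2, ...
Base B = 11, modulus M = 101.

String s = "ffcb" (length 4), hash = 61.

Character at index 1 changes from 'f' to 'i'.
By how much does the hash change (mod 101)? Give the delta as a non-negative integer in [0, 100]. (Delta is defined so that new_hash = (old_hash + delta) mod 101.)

Delta formula: (val(new) - val(old)) * B^(n-1-k) mod M
  val('i') - val('f') = 9 - 6 = 3
  B^(n-1-k) = 11^2 mod 101 = 20
  Delta = 3 * 20 mod 101 = 60

Answer: 60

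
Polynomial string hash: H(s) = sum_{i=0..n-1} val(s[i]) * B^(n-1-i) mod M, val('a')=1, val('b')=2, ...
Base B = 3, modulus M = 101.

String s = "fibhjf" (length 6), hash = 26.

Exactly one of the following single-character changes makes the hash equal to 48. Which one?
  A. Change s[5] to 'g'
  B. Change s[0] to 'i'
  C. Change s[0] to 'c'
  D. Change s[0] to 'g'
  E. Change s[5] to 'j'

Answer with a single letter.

Option A: s[5]='f'->'g', delta=(7-6)*3^0 mod 101 = 1, hash=26+1 mod 101 = 27
Option B: s[0]='f'->'i', delta=(9-6)*3^5 mod 101 = 22, hash=26+22 mod 101 = 48 <-- target
Option C: s[0]='f'->'c', delta=(3-6)*3^5 mod 101 = 79, hash=26+79 mod 101 = 4
Option D: s[0]='f'->'g', delta=(7-6)*3^5 mod 101 = 41, hash=26+41 mod 101 = 67
Option E: s[5]='f'->'j', delta=(10-6)*3^0 mod 101 = 4, hash=26+4 mod 101 = 30

Answer: B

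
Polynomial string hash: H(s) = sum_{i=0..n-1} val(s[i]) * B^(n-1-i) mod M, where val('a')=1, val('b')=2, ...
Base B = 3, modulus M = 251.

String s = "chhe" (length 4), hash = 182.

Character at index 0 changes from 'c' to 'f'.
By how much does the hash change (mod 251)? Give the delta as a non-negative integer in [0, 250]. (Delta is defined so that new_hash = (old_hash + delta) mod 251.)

Delta formula: (val(new) - val(old)) * B^(n-1-k) mod M
  val('f') - val('c') = 6 - 3 = 3
  B^(n-1-k) = 3^3 mod 251 = 27
  Delta = 3 * 27 mod 251 = 81

Answer: 81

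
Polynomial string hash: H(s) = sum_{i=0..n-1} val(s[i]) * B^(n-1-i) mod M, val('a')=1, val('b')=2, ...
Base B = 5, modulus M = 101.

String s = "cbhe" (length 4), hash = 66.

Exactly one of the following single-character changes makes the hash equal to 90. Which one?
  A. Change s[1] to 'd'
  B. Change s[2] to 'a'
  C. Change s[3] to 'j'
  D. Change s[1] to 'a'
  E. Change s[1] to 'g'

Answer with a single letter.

Option A: s[1]='b'->'d', delta=(4-2)*5^2 mod 101 = 50, hash=66+50 mod 101 = 15
Option B: s[2]='h'->'a', delta=(1-8)*5^1 mod 101 = 66, hash=66+66 mod 101 = 31
Option C: s[3]='e'->'j', delta=(10-5)*5^0 mod 101 = 5, hash=66+5 mod 101 = 71
Option D: s[1]='b'->'a', delta=(1-2)*5^2 mod 101 = 76, hash=66+76 mod 101 = 41
Option E: s[1]='b'->'g', delta=(7-2)*5^2 mod 101 = 24, hash=66+24 mod 101 = 90 <-- target

Answer: E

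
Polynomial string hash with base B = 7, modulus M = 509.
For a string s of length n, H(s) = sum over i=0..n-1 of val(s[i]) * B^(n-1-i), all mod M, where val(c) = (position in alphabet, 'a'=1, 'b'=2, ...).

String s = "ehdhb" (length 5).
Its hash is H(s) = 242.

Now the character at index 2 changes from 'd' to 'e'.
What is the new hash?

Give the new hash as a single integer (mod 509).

Answer: 291

Derivation:
val('d') = 4, val('e') = 5
Position k = 2, exponent = n-1-k = 2
B^2 mod M = 7^2 mod 509 = 49
Delta = (5 - 4) * 49 mod 509 = 49
New hash = (242 + 49) mod 509 = 291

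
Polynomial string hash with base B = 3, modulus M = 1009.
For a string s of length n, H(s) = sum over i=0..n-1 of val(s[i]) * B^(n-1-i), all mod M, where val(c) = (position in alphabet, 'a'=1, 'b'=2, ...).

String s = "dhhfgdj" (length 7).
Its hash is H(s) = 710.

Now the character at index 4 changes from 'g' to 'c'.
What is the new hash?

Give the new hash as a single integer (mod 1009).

Answer: 674

Derivation:
val('g') = 7, val('c') = 3
Position k = 4, exponent = n-1-k = 2
B^2 mod M = 3^2 mod 1009 = 9
Delta = (3 - 7) * 9 mod 1009 = 973
New hash = (710 + 973) mod 1009 = 674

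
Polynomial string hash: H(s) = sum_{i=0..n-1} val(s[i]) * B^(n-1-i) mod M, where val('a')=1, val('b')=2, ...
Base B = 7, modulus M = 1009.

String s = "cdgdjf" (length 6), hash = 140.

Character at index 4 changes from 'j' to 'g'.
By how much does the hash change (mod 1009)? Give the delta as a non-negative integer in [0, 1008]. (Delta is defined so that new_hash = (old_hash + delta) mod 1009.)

Answer: 988

Derivation:
Delta formula: (val(new) - val(old)) * B^(n-1-k) mod M
  val('g') - val('j') = 7 - 10 = -3
  B^(n-1-k) = 7^1 mod 1009 = 7
  Delta = -3 * 7 mod 1009 = 988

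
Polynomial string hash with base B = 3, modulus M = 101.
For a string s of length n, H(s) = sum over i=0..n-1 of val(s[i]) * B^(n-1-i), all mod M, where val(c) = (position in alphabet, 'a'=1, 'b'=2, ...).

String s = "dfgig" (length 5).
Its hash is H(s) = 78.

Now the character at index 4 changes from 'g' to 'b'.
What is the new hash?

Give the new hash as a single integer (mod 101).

val('g') = 7, val('b') = 2
Position k = 4, exponent = n-1-k = 0
B^0 mod M = 3^0 mod 101 = 1
Delta = (2 - 7) * 1 mod 101 = 96
New hash = (78 + 96) mod 101 = 73

Answer: 73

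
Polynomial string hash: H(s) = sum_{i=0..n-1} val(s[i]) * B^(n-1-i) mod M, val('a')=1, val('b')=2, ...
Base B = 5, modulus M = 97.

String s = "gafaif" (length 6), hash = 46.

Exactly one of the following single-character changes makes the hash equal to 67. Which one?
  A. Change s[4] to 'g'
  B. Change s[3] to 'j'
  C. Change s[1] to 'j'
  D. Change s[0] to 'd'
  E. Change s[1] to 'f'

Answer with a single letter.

Option A: s[4]='i'->'g', delta=(7-9)*5^1 mod 97 = 87, hash=46+87 mod 97 = 36
Option B: s[3]='a'->'j', delta=(10-1)*5^2 mod 97 = 31, hash=46+31 mod 97 = 77
Option C: s[1]='a'->'j', delta=(10-1)*5^4 mod 97 = 96, hash=46+96 mod 97 = 45
Option D: s[0]='g'->'d', delta=(4-7)*5^5 mod 97 = 34, hash=46+34 mod 97 = 80
Option E: s[1]='a'->'f', delta=(6-1)*5^4 mod 97 = 21, hash=46+21 mod 97 = 67 <-- target

Answer: E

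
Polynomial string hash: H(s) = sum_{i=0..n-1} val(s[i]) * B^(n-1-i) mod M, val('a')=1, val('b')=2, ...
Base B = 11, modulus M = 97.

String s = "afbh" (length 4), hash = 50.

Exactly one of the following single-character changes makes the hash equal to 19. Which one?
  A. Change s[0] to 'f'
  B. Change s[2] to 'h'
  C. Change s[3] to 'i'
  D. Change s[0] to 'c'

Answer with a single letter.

Option A: s[0]='a'->'f', delta=(6-1)*11^3 mod 97 = 59, hash=50+59 mod 97 = 12
Option B: s[2]='b'->'h', delta=(8-2)*11^1 mod 97 = 66, hash=50+66 mod 97 = 19 <-- target
Option C: s[3]='h'->'i', delta=(9-8)*11^0 mod 97 = 1, hash=50+1 mod 97 = 51
Option D: s[0]='a'->'c', delta=(3-1)*11^3 mod 97 = 43, hash=50+43 mod 97 = 93

Answer: B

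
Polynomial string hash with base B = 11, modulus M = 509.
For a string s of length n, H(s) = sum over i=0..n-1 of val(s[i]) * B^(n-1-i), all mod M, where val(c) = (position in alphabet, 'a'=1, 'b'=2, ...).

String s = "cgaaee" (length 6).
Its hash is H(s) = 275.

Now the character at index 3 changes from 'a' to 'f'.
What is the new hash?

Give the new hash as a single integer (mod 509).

Answer: 371

Derivation:
val('a') = 1, val('f') = 6
Position k = 3, exponent = n-1-k = 2
B^2 mod M = 11^2 mod 509 = 121
Delta = (6 - 1) * 121 mod 509 = 96
New hash = (275 + 96) mod 509 = 371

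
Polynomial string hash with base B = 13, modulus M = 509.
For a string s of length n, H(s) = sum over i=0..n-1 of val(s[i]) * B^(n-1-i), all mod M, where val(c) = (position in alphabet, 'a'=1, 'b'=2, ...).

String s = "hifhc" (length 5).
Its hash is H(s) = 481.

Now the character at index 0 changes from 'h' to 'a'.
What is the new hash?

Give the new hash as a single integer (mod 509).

Answer: 82

Derivation:
val('h') = 8, val('a') = 1
Position k = 0, exponent = n-1-k = 4
B^4 mod M = 13^4 mod 509 = 57
Delta = (1 - 8) * 57 mod 509 = 110
New hash = (481 + 110) mod 509 = 82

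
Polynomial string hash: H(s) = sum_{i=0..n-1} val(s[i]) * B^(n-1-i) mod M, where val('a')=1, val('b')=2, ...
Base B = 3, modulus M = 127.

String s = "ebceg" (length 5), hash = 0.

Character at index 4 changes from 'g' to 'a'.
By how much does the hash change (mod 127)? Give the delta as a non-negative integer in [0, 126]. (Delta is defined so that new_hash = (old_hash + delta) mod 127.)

Delta formula: (val(new) - val(old)) * B^(n-1-k) mod M
  val('a') - val('g') = 1 - 7 = -6
  B^(n-1-k) = 3^0 mod 127 = 1
  Delta = -6 * 1 mod 127 = 121

Answer: 121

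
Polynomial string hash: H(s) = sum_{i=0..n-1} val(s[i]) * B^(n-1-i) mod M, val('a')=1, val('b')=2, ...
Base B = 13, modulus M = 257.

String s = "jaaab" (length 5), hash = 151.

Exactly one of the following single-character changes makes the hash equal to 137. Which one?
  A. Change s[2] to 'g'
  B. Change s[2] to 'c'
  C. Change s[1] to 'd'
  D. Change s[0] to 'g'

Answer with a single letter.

Answer: A

Derivation:
Option A: s[2]='a'->'g', delta=(7-1)*13^2 mod 257 = 243, hash=151+243 mod 257 = 137 <-- target
Option B: s[2]='a'->'c', delta=(3-1)*13^2 mod 257 = 81, hash=151+81 mod 257 = 232
Option C: s[1]='a'->'d', delta=(4-1)*13^3 mod 257 = 166, hash=151+166 mod 257 = 60
Option D: s[0]='j'->'g', delta=(7-10)*13^4 mod 257 = 155, hash=151+155 mod 257 = 49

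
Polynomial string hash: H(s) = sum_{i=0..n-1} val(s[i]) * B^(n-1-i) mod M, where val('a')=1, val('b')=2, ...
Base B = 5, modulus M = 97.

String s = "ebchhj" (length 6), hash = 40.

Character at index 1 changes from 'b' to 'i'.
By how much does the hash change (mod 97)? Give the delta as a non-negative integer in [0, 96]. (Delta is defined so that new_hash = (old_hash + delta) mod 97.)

Answer: 10

Derivation:
Delta formula: (val(new) - val(old)) * B^(n-1-k) mod M
  val('i') - val('b') = 9 - 2 = 7
  B^(n-1-k) = 5^4 mod 97 = 43
  Delta = 7 * 43 mod 97 = 10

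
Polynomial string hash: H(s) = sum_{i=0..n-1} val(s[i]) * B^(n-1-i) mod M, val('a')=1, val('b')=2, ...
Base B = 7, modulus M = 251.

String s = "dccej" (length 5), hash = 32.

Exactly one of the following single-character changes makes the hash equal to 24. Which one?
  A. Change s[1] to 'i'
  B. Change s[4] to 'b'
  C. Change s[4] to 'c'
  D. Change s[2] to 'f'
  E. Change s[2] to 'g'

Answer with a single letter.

Option A: s[1]='c'->'i', delta=(9-3)*7^3 mod 251 = 50, hash=32+50 mod 251 = 82
Option B: s[4]='j'->'b', delta=(2-10)*7^0 mod 251 = 243, hash=32+243 mod 251 = 24 <-- target
Option C: s[4]='j'->'c', delta=(3-10)*7^0 mod 251 = 244, hash=32+244 mod 251 = 25
Option D: s[2]='c'->'f', delta=(6-3)*7^2 mod 251 = 147, hash=32+147 mod 251 = 179
Option E: s[2]='c'->'g', delta=(7-3)*7^2 mod 251 = 196, hash=32+196 mod 251 = 228

Answer: B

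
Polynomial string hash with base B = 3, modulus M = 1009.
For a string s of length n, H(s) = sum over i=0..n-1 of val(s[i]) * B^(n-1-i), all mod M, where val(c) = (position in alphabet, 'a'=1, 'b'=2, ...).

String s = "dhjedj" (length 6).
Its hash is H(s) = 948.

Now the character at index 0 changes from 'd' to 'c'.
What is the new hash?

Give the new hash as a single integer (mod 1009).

val('d') = 4, val('c') = 3
Position k = 0, exponent = n-1-k = 5
B^5 mod M = 3^5 mod 1009 = 243
Delta = (3 - 4) * 243 mod 1009 = 766
New hash = (948 + 766) mod 1009 = 705

Answer: 705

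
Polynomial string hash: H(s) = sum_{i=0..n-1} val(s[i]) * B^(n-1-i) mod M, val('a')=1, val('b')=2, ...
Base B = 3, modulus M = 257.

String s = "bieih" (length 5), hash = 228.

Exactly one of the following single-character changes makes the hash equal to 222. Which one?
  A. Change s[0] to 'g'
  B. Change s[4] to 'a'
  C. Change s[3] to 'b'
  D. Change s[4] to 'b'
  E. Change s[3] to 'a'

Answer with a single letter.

Answer: D

Derivation:
Option A: s[0]='b'->'g', delta=(7-2)*3^4 mod 257 = 148, hash=228+148 mod 257 = 119
Option B: s[4]='h'->'a', delta=(1-8)*3^0 mod 257 = 250, hash=228+250 mod 257 = 221
Option C: s[3]='i'->'b', delta=(2-9)*3^1 mod 257 = 236, hash=228+236 mod 257 = 207
Option D: s[4]='h'->'b', delta=(2-8)*3^0 mod 257 = 251, hash=228+251 mod 257 = 222 <-- target
Option E: s[3]='i'->'a', delta=(1-9)*3^1 mod 257 = 233, hash=228+233 mod 257 = 204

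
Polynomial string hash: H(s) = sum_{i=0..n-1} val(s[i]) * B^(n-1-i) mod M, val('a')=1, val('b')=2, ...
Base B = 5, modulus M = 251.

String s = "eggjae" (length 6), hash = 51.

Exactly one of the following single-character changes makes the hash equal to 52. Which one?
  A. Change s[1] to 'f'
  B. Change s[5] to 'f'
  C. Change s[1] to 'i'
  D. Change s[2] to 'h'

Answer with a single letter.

Option A: s[1]='g'->'f', delta=(6-7)*5^4 mod 251 = 128, hash=51+128 mod 251 = 179
Option B: s[5]='e'->'f', delta=(6-5)*5^0 mod 251 = 1, hash=51+1 mod 251 = 52 <-- target
Option C: s[1]='g'->'i', delta=(9-7)*5^4 mod 251 = 246, hash=51+246 mod 251 = 46
Option D: s[2]='g'->'h', delta=(8-7)*5^3 mod 251 = 125, hash=51+125 mod 251 = 176

Answer: B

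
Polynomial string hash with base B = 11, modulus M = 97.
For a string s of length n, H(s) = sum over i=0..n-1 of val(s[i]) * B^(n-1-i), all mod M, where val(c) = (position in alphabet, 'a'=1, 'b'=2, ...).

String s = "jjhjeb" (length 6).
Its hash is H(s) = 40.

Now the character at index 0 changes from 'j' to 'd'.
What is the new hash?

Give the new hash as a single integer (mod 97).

Answer: 48

Derivation:
val('j') = 10, val('d') = 4
Position k = 0, exponent = n-1-k = 5
B^5 mod M = 11^5 mod 97 = 31
Delta = (4 - 10) * 31 mod 97 = 8
New hash = (40 + 8) mod 97 = 48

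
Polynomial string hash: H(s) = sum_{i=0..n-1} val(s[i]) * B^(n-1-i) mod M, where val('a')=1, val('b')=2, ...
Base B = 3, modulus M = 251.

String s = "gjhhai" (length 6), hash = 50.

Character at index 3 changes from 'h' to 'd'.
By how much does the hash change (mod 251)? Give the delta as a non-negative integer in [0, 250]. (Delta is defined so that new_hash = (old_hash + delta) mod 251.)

Answer: 215

Derivation:
Delta formula: (val(new) - val(old)) * B^(n-1-k) mod M
  val('d') - val('h') = 4 - 8 = -4
  B^(n-1-k) = 3^2 mod 251 = 9
  Delta = -4 * 9 mod 251 = 215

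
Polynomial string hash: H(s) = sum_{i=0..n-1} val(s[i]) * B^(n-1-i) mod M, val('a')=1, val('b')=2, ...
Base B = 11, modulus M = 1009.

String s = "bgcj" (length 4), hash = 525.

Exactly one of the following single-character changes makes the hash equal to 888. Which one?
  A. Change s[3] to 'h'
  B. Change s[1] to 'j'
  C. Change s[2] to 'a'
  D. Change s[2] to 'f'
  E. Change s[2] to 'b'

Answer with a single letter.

Answer: B

Derivation:
Option A: s[3]='j'->'h', delta=(8-10)*11^0 mod 1009 = 1007, hash=525+1007 mod 1009 = 523
Option B: s[1]='g'->'j', delta=(10-7)*11^2 mod 1009 = 363, hash=525+363 mod 1009 = 888 <-- target
Option C: s[2]='c'->'a', delta=(1-3)*11^1 mod 1009 = 987, hash=525+987 mod 1009 = 503
Option D: s[2]='c'->'f', delta=(6-3)*11^1 mod 1009 = 33, hash=525+33 mod 1009 = 558
Option E: s[2]='c'->'b', delta=(2-3)*11^1 mod 1009 = 998, hash=525+998 mod 1009 = 514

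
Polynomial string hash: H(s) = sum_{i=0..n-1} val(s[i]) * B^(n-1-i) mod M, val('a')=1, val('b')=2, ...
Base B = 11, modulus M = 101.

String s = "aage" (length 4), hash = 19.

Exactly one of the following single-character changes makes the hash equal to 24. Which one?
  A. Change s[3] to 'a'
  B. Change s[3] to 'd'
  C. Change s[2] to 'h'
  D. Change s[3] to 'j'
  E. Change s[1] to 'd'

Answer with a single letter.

Option A: s[3]='e'->'a', delta=(1-5)*11^0 mod 101 = 97, hash=19+97 mod 101 = 15
Option B: s[3]='e'->'d', delta=(4-5)*11^0 mod 101 = 100, hash=19+100 mod 101 = 18
Option C: s[2]='g'->'h', delta=(8-7)*11^1 mod 101 = 11, hash=19+11 mod 101 = 30
Option D: s[3]='e'->'j', delta=(10-5)*11^0 mod 101 = 5, hash=19+5 mod 101 = 24 <-- target
Option E: s[1]='a'->'d', delta=(4-1)*11^2 mod 101 = 60, hash=19+60 mod 101 = 79

Answer: D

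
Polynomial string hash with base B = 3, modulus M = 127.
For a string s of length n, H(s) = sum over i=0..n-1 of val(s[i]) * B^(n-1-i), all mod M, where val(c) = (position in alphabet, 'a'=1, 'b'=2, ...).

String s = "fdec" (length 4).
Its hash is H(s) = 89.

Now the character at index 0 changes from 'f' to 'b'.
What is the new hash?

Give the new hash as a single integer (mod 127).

val('f') = 6, val('b') = 2
Position k = 0, exponent = n-1-k = 3
B^3 mod M = 3^3 mod 127 = 27
Delta = (2 - 6) * 27 mod 127 = 19
New hash = (89 + 19) mod 127 = 108

Answer: 108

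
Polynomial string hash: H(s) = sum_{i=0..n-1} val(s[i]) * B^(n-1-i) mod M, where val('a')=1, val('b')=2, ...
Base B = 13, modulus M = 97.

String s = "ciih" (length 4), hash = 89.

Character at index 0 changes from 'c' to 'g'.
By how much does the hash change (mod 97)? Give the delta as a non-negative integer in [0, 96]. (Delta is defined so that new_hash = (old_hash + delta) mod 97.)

Answer: 58

Derivation:
Delta formula: (val(new) - val(old)) * B^(n-1-k) mod M
  val('g') - val('c') = 7 - 3 = 4
  B^(n-1-k) = 13^3 mod 97 = 63
  Delta = 4 * 63 mod 97 = 58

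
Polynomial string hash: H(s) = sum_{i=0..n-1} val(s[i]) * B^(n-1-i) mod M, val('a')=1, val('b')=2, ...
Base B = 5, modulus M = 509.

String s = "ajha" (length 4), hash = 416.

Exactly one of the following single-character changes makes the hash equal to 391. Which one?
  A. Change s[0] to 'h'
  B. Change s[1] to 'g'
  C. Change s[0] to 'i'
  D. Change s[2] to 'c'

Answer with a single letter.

Option A: s[0]='a'->'h', delta=(8-1)*5^3 mod 509 = 366, hash=416+366 mod 509 = 273
Option B: s[1]='j'->'g', delta=(7-10)*5^2 mod 509 = 434, hash=416+434 mod 509 = 341
Option C: s[0]='a'->'i', delta=(9-1)*5^3 mod 509 = 491, hash=416+491 mod 509 = 398
Option D: s[2]='h'->'c', delta=(3-8)*5^1 mod 509 = 484, hash=416+484 mod 509 = 391 <-- target

Answer: D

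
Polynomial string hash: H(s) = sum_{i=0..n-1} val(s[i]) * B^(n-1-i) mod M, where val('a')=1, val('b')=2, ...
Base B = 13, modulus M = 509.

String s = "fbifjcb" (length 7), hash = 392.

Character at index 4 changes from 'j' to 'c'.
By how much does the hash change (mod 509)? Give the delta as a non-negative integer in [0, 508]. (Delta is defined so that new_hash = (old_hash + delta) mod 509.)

Delta formula: (val(new) - val(old)) * B^(n-1-k) mod M
  val('c') - val('j') = 3 - 10 = -7
  B^(n-1-k) = 13^2 mod 509 = 169
  Delta = -7 * 169 mod 509 = 344

Answer: 344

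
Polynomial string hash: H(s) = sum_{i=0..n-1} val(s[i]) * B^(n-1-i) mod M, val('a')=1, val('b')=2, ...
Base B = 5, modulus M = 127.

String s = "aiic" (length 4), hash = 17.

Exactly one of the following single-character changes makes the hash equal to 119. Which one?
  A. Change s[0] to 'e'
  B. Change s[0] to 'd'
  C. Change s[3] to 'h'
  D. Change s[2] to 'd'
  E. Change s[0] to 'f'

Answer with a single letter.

Option A: s[0]='a'->'e', delta=(5-1)*5^3 mod 127 = 119, hash=17+119 mod 127 = 9
Option B: s[0]='a'->'d', delta=(4-1)*5^3 mod 127 = 121, hash=17+121 mod 127 = 11
Option C: s[3]='c'->'h', delta=(8-3)*5^0 mod 127 = 5, hash=17+5 mod 127 = 22
Option D: s[2]='i'->'d', delta=(4-9)*5^1 mod 127 = 102, hash=17+102 mod 127 = 119 <-- target
Option E: s[0]='a'->'f', delta=(6-1)*5^3 mod 127 = 117, hash=17+117 mod 127 = 7

Answer: D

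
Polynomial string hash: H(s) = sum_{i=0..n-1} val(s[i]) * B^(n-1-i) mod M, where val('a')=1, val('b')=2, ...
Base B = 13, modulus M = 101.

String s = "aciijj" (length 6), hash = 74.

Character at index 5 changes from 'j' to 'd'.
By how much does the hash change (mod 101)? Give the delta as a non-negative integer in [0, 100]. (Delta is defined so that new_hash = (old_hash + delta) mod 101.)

Answer: 95

Derivation:
Delta formula: (val(new) - val(old)) * B^(n-1-k) mod M
  val('d') - val('j') = 4 - 10 = -6
  B^(n-1-k) = 13^0 mod 101 = 1
  Delta = -6 * 1 mod 101 = 95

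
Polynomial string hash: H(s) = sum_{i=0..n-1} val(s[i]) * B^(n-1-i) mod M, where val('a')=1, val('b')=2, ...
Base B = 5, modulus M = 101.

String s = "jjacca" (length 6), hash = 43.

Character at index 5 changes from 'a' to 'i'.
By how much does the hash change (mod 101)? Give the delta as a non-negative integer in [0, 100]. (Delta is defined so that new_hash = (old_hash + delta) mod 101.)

Answer: 8

Derivation:
Delta formula: (val(new) - val(old)) * B^(n-1-k) mod M
  val('i') - val('a') = 9 - 1 = 8
  B^(n-1-k) = 5^0 mod 101 = 1
  Delta = 8 * 1 mod 101 = 8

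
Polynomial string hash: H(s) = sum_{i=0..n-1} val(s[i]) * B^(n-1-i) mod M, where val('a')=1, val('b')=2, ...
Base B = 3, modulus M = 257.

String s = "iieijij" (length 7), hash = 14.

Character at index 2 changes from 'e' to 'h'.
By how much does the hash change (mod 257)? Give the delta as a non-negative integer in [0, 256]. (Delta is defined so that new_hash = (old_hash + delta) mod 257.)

Delta formula: (val(new) - val(old)) * B^(n-1-k) mod M
  val('h') - val('e') = 8 - 5 = 3
  B^(n-1-k) = 3^4 mod 257 = 81
  Delta = 3 * 81 mod 257 = 243

Answer: 243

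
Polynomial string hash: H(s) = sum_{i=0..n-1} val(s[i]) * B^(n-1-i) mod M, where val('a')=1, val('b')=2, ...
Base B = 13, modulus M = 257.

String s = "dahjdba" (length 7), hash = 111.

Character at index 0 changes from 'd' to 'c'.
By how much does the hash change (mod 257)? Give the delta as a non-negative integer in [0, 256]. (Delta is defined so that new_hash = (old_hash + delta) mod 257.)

Answer: 165

Derivation:
Delta formula: (val(new) - val(old)) * B^(n-1-k) mod M
  val('c') - val('d') = 3 - 4 = -1
  B^(n-1-k) = 13^6 mod 257 = 92
  Delta = -1 * 92 mod 257 = 165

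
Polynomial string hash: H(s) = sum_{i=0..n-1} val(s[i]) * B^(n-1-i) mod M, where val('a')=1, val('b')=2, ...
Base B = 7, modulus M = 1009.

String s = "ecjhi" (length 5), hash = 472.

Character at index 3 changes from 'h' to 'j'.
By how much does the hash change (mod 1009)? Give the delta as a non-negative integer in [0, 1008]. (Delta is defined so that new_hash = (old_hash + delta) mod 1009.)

Answer: 14

Derivation:
Delta formula: (val(new) - val(old)) * B^(n-1-k) mod M
  val('j') - val('h') = 10 - 8 = 2
  B^(n-1-k) = 7^1 mod 1009 = 7
  Delta = 2 * 7 mod 1009 = 14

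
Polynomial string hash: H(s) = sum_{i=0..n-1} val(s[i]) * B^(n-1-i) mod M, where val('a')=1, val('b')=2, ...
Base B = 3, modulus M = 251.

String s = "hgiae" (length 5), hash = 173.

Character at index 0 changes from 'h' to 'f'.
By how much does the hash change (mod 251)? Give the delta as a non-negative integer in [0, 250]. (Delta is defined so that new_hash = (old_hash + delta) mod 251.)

Answer: 89

Derivation:
Delta formula: (val(new) - val(old)) * B^(n-1-k) mod M
  val('f') - val('h') = 6 - 8 = -2
  B^(n-1-k) = 3^4 mod 251 = 81
  Delta = -2 * 81 mod 251 = 89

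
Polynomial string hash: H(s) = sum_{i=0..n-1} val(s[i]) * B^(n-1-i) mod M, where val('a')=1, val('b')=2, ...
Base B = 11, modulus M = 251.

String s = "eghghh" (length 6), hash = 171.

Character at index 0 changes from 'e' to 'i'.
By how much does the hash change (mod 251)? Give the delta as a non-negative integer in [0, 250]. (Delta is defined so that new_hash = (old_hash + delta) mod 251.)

Answer: 138

Derivation:
Delta formula: (val(new) - val(old)) * B^(n-1-k) mod M
  val('i') - val('e') = 9 - 5 = 4
  B^(n-1-k) = 11^5 mod 251 = 160
  Delta = 4 * 160 mod 251 = 138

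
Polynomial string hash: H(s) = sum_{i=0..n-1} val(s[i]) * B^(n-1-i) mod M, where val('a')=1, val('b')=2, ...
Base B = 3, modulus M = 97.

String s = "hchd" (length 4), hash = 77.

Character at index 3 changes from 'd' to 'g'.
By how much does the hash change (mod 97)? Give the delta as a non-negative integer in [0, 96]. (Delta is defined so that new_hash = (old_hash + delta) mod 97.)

Answer: 3

Derivation:
Delta formula: (val(new) - val(old)) * B^(n-1-k) mod M
  val('g') - val('d') = 7 - 4 = 3
  B^(n-1-k) = 3^0 mod 97 = 1
  Delta = 3 * 1 mod 97 = 3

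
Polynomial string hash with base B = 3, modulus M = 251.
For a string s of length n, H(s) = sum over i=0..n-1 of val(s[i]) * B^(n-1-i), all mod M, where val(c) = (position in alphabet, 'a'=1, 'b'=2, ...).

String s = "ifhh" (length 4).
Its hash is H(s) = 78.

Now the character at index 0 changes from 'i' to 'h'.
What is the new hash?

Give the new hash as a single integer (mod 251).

val('i') = 9, val('h') = 8
Position k = 0, exponent = n-1-k = 3
B^3 mod M = 3^3 mod 251 = 27
Delta = (8 - 9) * 27 mod 251 = 224
New hash = (78 + 224) mod 251 = 51

Answer: 51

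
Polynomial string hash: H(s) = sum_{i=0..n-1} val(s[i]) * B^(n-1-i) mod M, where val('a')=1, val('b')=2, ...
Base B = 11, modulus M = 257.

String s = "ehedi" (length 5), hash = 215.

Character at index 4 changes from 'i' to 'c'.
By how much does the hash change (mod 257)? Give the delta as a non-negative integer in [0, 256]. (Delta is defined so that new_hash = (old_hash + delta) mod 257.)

Delta formula: (val(new) - val(old)) * B^(n-1-k) mod M
  val('c') - val('i') = 3 - 9 = -6
  B^(n-1-k) = 11^0 mod 257 = 1
  Delta = -6 * 1 mod 257 = 251

Answer: 251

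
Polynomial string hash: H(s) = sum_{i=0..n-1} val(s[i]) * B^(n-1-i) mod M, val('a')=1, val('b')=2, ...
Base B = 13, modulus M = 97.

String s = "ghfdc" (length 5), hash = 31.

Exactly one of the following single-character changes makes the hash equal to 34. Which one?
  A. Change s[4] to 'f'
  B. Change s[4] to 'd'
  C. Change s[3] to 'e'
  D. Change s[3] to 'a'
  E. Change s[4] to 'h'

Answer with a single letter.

Answer: A

Derivation:
Option A: s[4]='c'->'f', delta=(6-3)*13^0 mod 97 = 3, hash=31+3 mod 97 = 34 <-- target
Option B: s[4]='c'->'d', delta=(4-3)*13^0 mod 97 = 1, hash=31+1 mod 97 = 32
Option C: s[3]='d'->'e', delta=(5-4)*13^1 mod 97 = 13, hash=31+13 mod 97 = 44
Option D: s[3]='d'->'a', delta=(1-4)*13^1 mod 97 = 58, hash=31+58 mod 97 = 89
Option E: s[4]='c'->'h', delta=(8-3)*13^0 mod 97 = 5, hash=31+5 mod 97 = 36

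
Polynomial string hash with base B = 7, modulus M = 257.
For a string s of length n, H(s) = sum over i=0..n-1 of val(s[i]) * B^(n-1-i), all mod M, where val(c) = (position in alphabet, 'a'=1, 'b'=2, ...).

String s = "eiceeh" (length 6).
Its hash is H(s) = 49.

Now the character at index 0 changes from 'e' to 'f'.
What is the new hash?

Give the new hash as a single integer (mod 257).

Answer: 151

Derivation:
val('e') = 5, val('f') = 6
Position k = 0, exponent = n-1-k = 5
B^5 mod M = 7^5 mod 257 = 102
Delta = (6 - 5) * 102 mod 257 = 102
New hash = (49 + 102) mod 257 = 151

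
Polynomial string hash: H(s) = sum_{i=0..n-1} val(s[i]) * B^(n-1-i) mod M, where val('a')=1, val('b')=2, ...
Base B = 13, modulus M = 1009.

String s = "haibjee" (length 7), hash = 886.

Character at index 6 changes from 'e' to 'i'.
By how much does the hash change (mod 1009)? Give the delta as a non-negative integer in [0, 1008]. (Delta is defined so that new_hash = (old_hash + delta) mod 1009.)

Answer: 4

Derivation:
Delta formula: (val(new) - val(old)) * B^(n-1-k) mod M
  val('i') - val('e') = 9 - 5 = 4
  B^(n-1-k) = 13^0 mod 1009 = 1
  Delta = 4 * 1 mod 1009 = 4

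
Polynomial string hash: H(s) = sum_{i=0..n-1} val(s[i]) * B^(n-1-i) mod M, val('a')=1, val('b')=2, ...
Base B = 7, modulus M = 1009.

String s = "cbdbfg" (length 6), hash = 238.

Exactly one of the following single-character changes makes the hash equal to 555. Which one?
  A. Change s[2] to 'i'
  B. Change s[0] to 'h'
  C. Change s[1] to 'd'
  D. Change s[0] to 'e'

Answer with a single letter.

Answer: D

Derivation:
Option A: s[2]='d'->'i', delta=(9-4)*7^3 mod 1009 = 706, hash=238+706 mod 1009 = 944
Option B: s[0]='c'->'h', delta=(8-3)*7^5 mod 1009 = 288, hash=238+288 mod 1009 = 526
Option C: s[1]='b'->'d', delta=(4-2)*7^4 mod 1009 = 766, hash=238+766 mod 1009 = 1004
Option D: s[0]='c'->'e', delta=(5-3)*7^5 mod 1009 = 317, hash=238+317 mod 1009 = 555 <-- target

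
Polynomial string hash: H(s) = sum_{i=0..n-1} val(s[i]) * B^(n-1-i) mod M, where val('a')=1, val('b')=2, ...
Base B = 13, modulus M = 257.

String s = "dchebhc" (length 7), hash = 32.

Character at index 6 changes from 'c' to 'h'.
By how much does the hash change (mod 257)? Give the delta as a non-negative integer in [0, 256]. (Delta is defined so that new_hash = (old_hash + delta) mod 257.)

Answer: 5

Derivation:
Delta formula: (val(new) - val(old)) * B^(n-1-k) mod M
  val('h') - val('c') = 8 - 3 = 5
  B^(n-1-k) = 13^0 mod 257 = 1
  Delta = 5 * 1 mod 257 = 5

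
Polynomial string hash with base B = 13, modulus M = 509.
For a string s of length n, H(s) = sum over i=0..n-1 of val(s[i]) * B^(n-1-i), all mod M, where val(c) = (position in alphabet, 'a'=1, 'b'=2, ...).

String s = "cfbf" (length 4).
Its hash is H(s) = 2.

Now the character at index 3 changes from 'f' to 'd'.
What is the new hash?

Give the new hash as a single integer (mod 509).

Answer: 0

Derivation:
val('f') = 6, val('d') = 4
Position k = 3, exponent = n-1-k = 0
B^0 mod M = 13^0 mod 509 = 1
Delta = (4 - 6) * 1 mod 509 = 507
New hash = (2 + 507) mod 509 = 0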